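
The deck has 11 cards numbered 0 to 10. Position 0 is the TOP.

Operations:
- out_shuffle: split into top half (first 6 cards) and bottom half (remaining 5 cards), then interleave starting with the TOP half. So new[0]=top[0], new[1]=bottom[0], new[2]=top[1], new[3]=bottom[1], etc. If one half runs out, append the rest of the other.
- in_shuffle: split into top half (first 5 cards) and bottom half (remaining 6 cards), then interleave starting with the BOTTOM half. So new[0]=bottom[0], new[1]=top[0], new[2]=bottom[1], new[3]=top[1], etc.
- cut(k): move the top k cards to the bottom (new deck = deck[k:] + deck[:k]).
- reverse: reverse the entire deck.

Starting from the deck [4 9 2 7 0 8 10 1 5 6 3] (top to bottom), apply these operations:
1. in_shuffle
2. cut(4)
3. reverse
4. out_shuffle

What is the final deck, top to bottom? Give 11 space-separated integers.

After op 1 (in_shuffle): [8 4 10 9 1 2 5 7 6 0 3]
After op 2 (cut(4)): [1 2 5 7 6 0 3 8 4 10 9]
After op 3 (reverse): [9 10 4 8 3 0 6 7 5 2 1]
After op 4 (out_shuffle): [9 6 10 7 4 5 8 2 3 1 0]

Answer: 9 6 10 7 4 5 8 2 3 1 0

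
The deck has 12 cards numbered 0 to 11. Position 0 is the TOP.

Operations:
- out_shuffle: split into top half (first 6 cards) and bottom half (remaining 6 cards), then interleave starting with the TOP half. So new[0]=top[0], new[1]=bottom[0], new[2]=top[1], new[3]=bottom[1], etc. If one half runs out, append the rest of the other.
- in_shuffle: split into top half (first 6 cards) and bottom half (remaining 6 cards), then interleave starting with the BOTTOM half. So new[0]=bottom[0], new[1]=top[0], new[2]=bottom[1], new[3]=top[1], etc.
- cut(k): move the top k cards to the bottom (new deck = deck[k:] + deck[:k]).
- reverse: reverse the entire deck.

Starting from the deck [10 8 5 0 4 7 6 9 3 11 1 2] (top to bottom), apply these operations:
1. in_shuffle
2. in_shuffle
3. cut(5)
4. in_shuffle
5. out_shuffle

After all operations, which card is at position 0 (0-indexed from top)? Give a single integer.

After op 1 (in_shuffle): [6 10 9 8 3 5 11 0 1 4 2 7]
After op 2 (in_shuffle): [11 6 0 10 1 9 4 8 2 3 7 5]
After op 3 (cut(5)): [9 4 8 2 3 7 5 11 6 0 10 1]
After op 4 (in_shuffle): [5 9 11 4 6 8 0 2 10 3 1 7]
After op 5 (out_shuffle): [5 0 9 2 11 10 4 3 6 1 8 7]
Position 0: card 5.

Answer: 5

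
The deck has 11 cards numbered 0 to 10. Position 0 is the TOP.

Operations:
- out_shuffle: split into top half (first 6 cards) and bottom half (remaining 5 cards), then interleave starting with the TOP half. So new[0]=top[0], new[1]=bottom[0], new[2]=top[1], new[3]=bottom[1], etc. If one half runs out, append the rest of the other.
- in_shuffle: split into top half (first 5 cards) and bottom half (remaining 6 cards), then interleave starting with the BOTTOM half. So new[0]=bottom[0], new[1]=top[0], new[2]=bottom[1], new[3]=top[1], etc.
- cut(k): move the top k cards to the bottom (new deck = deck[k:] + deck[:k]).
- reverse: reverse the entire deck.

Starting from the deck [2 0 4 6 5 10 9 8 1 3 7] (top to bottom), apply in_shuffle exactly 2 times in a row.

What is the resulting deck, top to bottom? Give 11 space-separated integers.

Answer: 4 10 1 2 6 9 3 0 5 8 7

Derivation:
After op 1 (in_shuffle): [10 2 9 0 8 4 1 6 3 5 7]
After op 2 (in_shuffle): [4 10 1 2 6 9 3 0 5 8 7]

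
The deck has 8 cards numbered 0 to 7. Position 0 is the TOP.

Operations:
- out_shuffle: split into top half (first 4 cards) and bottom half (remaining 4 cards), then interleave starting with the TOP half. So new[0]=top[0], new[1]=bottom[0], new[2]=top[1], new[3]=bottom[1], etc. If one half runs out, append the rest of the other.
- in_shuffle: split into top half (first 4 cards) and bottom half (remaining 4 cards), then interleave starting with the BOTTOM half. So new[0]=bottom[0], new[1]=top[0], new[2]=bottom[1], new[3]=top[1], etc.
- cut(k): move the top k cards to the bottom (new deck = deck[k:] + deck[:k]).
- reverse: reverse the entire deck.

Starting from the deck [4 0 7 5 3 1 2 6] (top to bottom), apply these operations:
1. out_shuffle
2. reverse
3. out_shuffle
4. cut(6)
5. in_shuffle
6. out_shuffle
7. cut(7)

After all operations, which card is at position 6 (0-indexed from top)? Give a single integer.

After op 1 (out_shuffle): [4 3 0 1 7 2 5 6]
After op 2 (reverse): [6 5 2 7 1 0 3 4]
After op 3 (out_shuffle): [6 1 5 0 2 3 7 4]
After op 4 (cut(6)): [7 4 6 1 5 0 2 3]
After op 5 (in_shuffle): [5 7 0 4 2 6 3 1]
After op 6 (out_shuffle): [5 2 7 6 0 3 4 1]
After op 7 (cut(7)): [1 5 2 7 6 0 3 4]
Position 6: card 3.

Answer: 3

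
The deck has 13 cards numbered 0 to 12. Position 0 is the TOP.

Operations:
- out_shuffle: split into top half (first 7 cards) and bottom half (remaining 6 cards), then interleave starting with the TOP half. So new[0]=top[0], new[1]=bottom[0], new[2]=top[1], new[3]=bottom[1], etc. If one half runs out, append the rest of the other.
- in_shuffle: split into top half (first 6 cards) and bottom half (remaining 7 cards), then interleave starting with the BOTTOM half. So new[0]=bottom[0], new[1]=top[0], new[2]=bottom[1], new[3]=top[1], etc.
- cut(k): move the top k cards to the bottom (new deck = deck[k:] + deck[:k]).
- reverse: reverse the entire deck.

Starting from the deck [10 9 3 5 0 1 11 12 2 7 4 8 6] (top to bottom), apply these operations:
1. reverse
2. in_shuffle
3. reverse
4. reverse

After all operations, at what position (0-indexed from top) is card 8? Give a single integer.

After op 1 (reverse): [6 8 4 7 2 12 11 1 0 5 3 9 10]
After op 2 (in_shuffle): [11 6 1 8 0 4 5 7 3 2 9 12 10]
After op 3 (reverse): [10 12 9 2 3 7 5 4 0 8 1 6 11]
After op 4 (reverse): [11 6 1 8 0 4 5 7 3 2 9 12 10]
Card 8 is at position 3.

Answer: 3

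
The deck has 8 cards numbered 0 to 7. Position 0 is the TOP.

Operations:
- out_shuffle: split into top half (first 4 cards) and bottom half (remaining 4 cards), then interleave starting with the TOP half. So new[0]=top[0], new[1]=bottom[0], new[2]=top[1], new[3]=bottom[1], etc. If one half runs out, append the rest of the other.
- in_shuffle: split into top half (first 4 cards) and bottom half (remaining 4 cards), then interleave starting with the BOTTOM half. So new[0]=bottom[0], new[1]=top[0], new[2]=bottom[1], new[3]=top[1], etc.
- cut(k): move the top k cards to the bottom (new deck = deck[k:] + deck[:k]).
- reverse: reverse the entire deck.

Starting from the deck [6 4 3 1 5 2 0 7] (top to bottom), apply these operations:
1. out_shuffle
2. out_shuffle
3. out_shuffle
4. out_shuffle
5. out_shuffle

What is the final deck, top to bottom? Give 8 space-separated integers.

Answer: 6 3 5 0 4 1 2 7

Derivation:
After op 1 (out_shuffle): [6 5 4 2 3 0 1 7]
After op 2 (out_shuffle): [6 3 5 0 4 1 2 7]
After op 3 (out_shuffle): [6 4 3 1 5 2 0 7]
After op 4 (out_shuffle): [6 5 4 2 3 0 1 7]
After op 5 (out_shuffle): [6 3 5 0 4 1 2 7]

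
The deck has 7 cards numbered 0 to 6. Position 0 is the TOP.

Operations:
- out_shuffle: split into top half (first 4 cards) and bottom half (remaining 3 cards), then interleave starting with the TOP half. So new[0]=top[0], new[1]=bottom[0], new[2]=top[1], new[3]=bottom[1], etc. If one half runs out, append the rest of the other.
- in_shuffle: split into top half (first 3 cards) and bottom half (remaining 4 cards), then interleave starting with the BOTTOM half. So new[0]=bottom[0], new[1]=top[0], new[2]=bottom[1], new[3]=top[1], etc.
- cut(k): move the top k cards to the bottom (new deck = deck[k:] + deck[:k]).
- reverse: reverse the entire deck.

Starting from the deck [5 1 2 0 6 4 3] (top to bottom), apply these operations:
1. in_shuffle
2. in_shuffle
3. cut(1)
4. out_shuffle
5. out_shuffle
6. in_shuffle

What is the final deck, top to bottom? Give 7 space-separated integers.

Answer: 1 0 4 5 2 6 3

Derivation:
After op 1 (in_shuffle): [0 5 6 1 4 2 3]
After op 2 (in_shuffle): [1 0 4 5 2 6 3]
After op 3 (cut(1)): [0 4 5 2 6 3 1]
After op 4 (out_shuffle): [0 6 4 3 5 1 2]
After op 5 (out_shuffle): [0 5 6 1 4 2 3]
After op 6 (in_shuffle): [1 0 4 5 2 6 3]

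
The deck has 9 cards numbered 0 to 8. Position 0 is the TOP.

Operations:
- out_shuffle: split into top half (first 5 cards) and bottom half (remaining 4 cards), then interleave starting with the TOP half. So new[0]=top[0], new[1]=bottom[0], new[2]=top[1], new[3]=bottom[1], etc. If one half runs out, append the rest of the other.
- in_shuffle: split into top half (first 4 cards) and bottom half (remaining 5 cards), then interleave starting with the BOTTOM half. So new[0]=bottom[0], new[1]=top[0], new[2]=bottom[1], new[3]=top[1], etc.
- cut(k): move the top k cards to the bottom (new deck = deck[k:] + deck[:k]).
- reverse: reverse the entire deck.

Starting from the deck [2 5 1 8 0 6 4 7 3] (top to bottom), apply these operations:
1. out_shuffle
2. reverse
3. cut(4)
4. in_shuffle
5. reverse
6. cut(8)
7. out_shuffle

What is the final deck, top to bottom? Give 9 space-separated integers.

Answer: 2 3 7 4 6 0 8 1 5

Derivation:
After op 1 (out_shuffle): [2 6 5 4 1 7 8 3 0]
After op 2 (reverse): [0 3 8 7 1 4 5 6 2]
After op 3 (cut(4)): [1 4 5 6 2 0 3 8 7]
After op 4 (in_shuffle): [2 1 0 4 3 5 8 6 7]
After op 5 (reverse): [7 6 8 5 3 4 0 1 2]
After op 6 (cut(8)): [2 7 6 8 5 3 4 0 1]
After op 7 (out_shuffle): [2 3 7 4 6 0 8 1 5]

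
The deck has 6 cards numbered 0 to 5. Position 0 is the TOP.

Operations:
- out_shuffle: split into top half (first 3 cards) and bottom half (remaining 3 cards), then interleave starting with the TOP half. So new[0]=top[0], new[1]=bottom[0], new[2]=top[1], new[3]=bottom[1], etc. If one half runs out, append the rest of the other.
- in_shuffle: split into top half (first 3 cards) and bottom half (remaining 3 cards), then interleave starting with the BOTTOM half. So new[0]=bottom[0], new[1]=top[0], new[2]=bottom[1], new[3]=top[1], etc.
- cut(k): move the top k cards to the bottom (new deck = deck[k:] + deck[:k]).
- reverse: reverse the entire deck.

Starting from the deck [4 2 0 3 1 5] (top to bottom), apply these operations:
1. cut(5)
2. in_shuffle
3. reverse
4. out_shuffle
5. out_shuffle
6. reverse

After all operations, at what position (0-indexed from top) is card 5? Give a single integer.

After op 1 (cut(5)): [5 4 2 0 3 1]
After op 2 (in_shuffle): [0 5 3 4 1 2]
After op 3 (reverse): [2 1 4 3 5 0]
After op 4 (out_shuffle): [2 3 1 5 4 0]
After op 5 (out_shuffle): [2 5 3 4 1 0]
After op 6 (reverse): [0 1 4 3 5 2]
Card 5 is at position 4.

Answer: 4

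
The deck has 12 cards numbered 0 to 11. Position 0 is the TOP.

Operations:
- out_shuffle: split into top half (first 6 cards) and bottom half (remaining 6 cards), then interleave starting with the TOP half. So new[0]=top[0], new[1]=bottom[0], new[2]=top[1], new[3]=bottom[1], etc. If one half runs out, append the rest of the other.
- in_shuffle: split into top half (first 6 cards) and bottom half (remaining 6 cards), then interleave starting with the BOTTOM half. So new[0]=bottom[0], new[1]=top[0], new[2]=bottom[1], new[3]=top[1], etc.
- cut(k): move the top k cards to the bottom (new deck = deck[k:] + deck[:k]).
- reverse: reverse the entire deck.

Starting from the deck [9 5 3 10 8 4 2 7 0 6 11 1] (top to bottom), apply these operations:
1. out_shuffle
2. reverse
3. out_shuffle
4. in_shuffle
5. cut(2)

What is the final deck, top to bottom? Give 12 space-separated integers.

After op 1 (out_shuffle): [9 2 5 7 3 0 10 6 8 11 4 1]
After op 2 (reverse): [1 4 11 8 6 10 0 3 7 5 2 9]
After op 3 (out_shuffle): [1 0 4 3 11 7 8 5 6 2 10 9]
After op 4 (in_shuffle): [8 1 5 0 6 4 2 3 10 11 9 7]
After op 5 (cut(2)): [5 0 6 4 2 3 10 11 9 7 8 1]

Answer: 5 0 6 4 2 3 10 11 9 7 8 1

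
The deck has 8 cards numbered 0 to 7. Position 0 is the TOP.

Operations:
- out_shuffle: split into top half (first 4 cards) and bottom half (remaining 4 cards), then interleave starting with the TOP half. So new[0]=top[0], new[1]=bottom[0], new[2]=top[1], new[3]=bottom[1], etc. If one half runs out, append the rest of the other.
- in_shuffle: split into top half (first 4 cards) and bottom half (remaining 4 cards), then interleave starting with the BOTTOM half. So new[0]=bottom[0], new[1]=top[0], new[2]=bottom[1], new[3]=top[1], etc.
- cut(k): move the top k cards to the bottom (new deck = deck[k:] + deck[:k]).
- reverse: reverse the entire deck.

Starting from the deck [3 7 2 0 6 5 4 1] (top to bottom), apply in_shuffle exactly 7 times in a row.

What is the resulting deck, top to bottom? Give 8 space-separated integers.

Answer: 6 3 5 7 4 2 1 0

Derivation:
After op 1 (in_shuffle): [6 3 5 7 4 2 1 0]
After op 2 (in_shuffle): [4 6 2 3 1 5 0 7]
After op 3 (in_shuffle): [1 4 5 6 0 2 7 3]
After op 4 (in_shuffle): [0 1 2 4 7 5 3 6]
After op 5 (in_shuffle): [7 0 5 1 3 2 6 4]
After op 6 (in_shuffle): [3 7 2 0 6 5 4 1]
After op 7 (in_shuffle): [6 3 5 7 4 2 1 0]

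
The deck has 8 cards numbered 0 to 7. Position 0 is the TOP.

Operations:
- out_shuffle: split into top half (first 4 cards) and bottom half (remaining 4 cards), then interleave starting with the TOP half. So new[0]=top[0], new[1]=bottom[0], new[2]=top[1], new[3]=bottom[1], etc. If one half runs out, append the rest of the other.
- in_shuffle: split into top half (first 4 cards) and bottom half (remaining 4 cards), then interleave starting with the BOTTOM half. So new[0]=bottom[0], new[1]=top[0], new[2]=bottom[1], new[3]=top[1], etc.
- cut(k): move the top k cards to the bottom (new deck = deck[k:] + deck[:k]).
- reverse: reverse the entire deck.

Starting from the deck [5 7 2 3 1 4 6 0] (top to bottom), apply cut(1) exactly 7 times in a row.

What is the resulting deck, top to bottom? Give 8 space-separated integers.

Answer: 0 5 7 2 3 1 4 6

Derivation:
After op 1 (cut(1)): [7 2 3 1 4 6 0 5]
After op 2 (cut(1)): [2 3 1 4 6 0 5 7]
After op 3 (cut(1)): [3 1 4 6 0 5 7 2]
After op 4 (cut(1)): [1 4 6 0 5 7 2 3]
After op 5 (cut(1)): [4 6 0 5 7 2 3 1]
After op 6 (cut(1)): [6 0 5 7 2 3 1 4]
After op 7 (cut(1)): [0 5 7 2 3 1 4 6]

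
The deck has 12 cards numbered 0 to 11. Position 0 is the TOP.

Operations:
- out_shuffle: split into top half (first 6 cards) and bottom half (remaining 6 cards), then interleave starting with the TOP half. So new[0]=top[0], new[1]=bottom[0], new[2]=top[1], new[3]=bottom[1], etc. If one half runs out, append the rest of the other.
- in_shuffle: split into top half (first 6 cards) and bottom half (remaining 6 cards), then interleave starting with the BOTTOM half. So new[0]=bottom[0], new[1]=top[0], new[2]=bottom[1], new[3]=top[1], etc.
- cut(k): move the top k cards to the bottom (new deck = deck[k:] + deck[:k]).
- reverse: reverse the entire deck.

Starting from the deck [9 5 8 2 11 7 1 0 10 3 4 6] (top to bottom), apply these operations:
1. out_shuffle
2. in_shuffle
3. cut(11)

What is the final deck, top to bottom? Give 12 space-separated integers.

Answer: 10 2 9 3 1 11 5 4 0 7 8 6

Derivation:
After op 1 (out_shuffle): [9 1 5 0 8 10 2 3 11 4 7 6]
After op 2 (in_shuffle): [2 9 3 1 11 5 4 0 7 8 6 10]
After op 3 (cut(11)): [10 2 9 3 1 11 5 4 0 7 8 6]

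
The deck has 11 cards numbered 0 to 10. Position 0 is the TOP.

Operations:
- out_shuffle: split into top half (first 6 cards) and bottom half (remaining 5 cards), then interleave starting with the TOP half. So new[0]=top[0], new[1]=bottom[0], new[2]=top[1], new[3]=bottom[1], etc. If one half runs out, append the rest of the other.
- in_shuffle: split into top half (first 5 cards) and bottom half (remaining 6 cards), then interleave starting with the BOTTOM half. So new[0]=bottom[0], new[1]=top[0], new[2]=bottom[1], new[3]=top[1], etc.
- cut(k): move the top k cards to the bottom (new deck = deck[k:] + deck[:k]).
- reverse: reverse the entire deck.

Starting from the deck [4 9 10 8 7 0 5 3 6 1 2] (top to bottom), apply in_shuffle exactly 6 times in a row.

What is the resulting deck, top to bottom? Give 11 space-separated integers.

After op 1 (in_shuffle): [0 4 5 9 3 10 6 8 1 7 2]
After op 2 (in_shuffle): [10 0 6 4 8 5 1 9 7 3 2]
After op 3 (in_shuffle): [5 10 1 0 9 6 7 4 3 8 2]
After op 4 (in_shuffle): [6 5 7 10 4 1 3 0 8 9 2]
After op 5 (in_shuffle): [1 6 3 5 0 7 8 10 9 4 2]
After op 6 (in_shuffle): [7 1 8 6 10 3 9 5 4 0 2]

Answer: 7 1 8 6 10 3 9 5 4 0 2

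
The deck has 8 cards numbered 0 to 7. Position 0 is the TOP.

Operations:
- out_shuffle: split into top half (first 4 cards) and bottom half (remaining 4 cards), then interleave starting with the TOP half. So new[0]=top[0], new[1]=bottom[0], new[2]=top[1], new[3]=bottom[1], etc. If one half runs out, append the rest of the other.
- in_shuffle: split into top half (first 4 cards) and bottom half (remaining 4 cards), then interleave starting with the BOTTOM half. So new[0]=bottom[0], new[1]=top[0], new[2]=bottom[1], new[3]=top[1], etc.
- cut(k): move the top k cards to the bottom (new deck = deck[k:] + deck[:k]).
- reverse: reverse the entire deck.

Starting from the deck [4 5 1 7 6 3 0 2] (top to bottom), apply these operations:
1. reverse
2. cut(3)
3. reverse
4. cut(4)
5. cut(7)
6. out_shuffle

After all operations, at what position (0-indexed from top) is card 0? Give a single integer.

After op 1 (reverse): [2 0 3 6 7 1 5 4]
After op 2 (cut(3)): [6 7 1 5 4 2 0 3]
After op 3 (reverse): [3 0 2 4 5 1 7 6]
After op 4 (cut(4)): [5 1 7 6 3 0 2 4]
After op 5 (cut(7)): [4 5 1 7 6 3 0 2]
After op 6 (out_shuffle): [4 6 5 3 1 0 7 2]
Card 0 is at position 5.

Answer: 5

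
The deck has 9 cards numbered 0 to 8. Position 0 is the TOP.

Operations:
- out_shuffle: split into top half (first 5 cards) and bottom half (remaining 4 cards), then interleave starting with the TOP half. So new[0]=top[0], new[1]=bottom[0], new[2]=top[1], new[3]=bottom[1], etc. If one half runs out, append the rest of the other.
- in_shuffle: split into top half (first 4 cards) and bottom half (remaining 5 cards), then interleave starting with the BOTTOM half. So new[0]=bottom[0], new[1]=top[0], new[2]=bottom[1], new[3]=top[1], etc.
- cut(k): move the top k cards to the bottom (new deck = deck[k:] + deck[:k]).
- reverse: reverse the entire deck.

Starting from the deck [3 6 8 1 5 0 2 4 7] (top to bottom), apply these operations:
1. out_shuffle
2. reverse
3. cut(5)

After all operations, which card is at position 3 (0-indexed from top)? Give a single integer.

After op 1 (out_shuffle): [3 0 6 2 8 4 1 7 5]
After op 2 (reverse): [5 7 1 4 8 2 6 0 3]
After op 3 (cut(5)): [2 6 0 3 5 7 1 4 8]
Position 3: card 3.

Answer: 3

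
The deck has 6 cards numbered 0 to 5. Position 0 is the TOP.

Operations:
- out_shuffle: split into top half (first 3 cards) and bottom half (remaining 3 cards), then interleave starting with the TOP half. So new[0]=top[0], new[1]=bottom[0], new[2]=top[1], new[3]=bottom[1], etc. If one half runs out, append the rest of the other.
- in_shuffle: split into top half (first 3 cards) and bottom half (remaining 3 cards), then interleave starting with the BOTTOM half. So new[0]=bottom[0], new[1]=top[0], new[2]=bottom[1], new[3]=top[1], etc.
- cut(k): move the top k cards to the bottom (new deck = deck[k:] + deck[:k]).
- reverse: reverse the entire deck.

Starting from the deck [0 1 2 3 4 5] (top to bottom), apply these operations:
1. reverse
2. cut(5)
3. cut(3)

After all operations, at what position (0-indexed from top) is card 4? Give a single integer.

After op 1 (reverse): [5 4 3 2 1 0]
After op 2 (cut(5)): [0 5 4 3 2 1]
After op 3 (cut(3)): [3 2 1 0 5 4]
Card 4 is at position 5.

Answer: 5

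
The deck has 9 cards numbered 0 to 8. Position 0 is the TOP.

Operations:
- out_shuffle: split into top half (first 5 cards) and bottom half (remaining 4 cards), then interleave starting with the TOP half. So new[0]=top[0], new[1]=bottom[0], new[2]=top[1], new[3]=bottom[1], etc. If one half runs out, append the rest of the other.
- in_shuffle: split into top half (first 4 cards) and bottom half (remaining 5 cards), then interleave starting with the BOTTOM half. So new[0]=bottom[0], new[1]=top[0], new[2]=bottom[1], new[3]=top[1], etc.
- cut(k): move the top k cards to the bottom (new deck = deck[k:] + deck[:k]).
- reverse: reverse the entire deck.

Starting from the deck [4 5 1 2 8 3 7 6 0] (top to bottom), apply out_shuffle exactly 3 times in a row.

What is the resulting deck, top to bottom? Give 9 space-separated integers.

Answer: 4 0 6 7 3 8 2 1 5

Derivation:
After op 1 (out_shuffle): [4 3 5 7 1 6 2 0 8]
After op 2 (out_shuffle): [4 6 3 2 5 0 7 8 1]
After op 3 (out_shuffle): [4 0 6 7 3 8 2 1 5]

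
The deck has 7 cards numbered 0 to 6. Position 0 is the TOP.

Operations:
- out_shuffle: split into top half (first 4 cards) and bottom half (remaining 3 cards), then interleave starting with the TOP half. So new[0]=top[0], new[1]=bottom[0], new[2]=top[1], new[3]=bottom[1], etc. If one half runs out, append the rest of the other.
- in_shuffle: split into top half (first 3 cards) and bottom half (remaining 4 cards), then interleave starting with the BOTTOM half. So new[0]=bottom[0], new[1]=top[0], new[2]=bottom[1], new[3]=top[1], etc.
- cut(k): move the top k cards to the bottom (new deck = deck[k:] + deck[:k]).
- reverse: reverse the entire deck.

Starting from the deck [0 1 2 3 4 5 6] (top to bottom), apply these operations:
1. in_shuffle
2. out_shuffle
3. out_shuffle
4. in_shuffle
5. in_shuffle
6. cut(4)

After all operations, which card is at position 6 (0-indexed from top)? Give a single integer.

After op 1 (in_shuffle): [3 0 4 1 5 2 6]
After op 2 (out_shuffle): [3 5 0 2 4 6 1]
After op 3 (out_shuffle): [3 4 5 6 0 1 2]
After op 4 (in_shuffle): [6 3 0 4 1 5 2]
After op 5 (in_shuffle): [4 6 1 3 5 0 2]
After op 6 (cut(4)): [5 0 2 4 6 1 3]
Position 6: card 3.

Answer: 3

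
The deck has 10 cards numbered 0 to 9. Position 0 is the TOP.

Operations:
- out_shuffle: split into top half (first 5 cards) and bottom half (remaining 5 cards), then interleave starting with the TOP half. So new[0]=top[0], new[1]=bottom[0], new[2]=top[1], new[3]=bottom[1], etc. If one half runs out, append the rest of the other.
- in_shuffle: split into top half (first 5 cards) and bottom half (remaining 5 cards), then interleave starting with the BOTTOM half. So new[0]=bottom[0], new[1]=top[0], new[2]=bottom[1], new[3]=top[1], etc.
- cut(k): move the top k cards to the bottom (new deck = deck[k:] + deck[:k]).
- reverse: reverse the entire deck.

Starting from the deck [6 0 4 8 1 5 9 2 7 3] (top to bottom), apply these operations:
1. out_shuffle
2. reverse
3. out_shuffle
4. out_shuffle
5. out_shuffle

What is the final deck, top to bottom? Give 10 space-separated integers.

Answer: 3 5 0 9 4 2 8 7 1 6

Derivation:
After op 1 (out_shuffle): [6 5 0 9 4 2 8 7 1 3]
After op 2 (reverse): [3 1 7 8 2 4 9 0 5 6]
After op 3 (out_shuffle): [3 4 1 9 7 0 8 5 2 6]
After op 4 (out_shuffle): [3 0 4 8 1 5 9 2 7 6]
After op 5 (out_shuffle): [3 5 0 9 4 2 8 7 1 6]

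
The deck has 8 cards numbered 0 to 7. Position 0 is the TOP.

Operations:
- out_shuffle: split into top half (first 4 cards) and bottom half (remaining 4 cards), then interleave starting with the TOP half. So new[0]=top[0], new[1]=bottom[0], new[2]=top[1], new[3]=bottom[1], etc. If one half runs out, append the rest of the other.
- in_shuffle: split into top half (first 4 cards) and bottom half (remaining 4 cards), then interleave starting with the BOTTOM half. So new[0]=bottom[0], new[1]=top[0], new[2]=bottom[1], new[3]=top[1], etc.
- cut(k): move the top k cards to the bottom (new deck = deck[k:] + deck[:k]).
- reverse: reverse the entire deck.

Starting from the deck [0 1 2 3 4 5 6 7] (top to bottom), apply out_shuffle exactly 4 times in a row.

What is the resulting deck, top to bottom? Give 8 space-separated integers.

After op 1 (out_shuffle): [0 4 1 5 2 6 3 7]
After op 2 (out_shuffle): [0 2 4 6 1 3 5 7]
After op 3 (out_shuffle): [0 1 2 3 4 5 6 7]
After op 4 (out_shuffle): [0 4 1 5 2 6 3 7]

Answer: 0 4 1 5 2 6 3 7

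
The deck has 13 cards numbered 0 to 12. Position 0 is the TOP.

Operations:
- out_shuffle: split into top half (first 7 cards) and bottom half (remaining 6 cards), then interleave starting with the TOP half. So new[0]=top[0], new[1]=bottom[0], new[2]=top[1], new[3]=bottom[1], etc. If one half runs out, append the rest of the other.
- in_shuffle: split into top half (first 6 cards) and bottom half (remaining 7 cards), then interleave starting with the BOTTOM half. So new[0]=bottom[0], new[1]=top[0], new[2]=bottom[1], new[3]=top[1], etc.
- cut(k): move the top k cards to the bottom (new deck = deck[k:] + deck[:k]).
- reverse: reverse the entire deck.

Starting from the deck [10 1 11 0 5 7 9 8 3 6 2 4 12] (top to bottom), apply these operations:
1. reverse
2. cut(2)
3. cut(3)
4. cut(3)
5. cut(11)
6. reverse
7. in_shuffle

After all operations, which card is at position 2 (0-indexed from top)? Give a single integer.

Answer: 1

Derivation:
After op 1 (reverse): [12 4 2 6 3 8 9 7 5 0 11 1 10]
After op 2 (cut(2)): [2 6 3 8 9 7 5 0 11 1 10 12 4]
After op 3 (cut(3)): [8 9 7 5 0 11 1 10 12 4 2 6 3]
After op 4 (cut(3)): [5 0 11 1 10 12 4 2 6 3 8 9 7]
After op 5 (cut(11)): [9 7 5 0 11 1 10 12 4 2 6 3 8]
After op 6 (reverse): [8 3 6 2 4 12 10 1 11 0 5 7 9]
After op 7 (in_shuffle): [10 8 1 3 11 6 0 2 5 4 7 12 9]
Position 2: card 1.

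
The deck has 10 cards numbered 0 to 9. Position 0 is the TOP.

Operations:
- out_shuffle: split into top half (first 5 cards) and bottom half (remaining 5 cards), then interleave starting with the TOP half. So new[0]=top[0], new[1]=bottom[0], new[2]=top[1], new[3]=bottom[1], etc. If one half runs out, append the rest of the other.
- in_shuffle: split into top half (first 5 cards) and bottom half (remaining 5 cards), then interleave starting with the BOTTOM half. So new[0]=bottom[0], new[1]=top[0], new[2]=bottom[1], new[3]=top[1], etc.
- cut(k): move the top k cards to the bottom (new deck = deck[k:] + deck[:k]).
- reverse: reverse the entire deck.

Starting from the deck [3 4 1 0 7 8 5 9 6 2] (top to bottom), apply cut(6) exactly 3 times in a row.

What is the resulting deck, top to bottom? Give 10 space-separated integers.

Answer: 6 2 3 4 1 0 7 8 5 9

Derivation:
After op 1 (cut(6)): [5 9 6 2 3 4 1 0 7 8]
After op 2 (cut(6)): [1 0 7 8 5 9 6 2 3 4]
After op 3 (cut(6)): [6 2 3 4 1 0 7 8 5 9]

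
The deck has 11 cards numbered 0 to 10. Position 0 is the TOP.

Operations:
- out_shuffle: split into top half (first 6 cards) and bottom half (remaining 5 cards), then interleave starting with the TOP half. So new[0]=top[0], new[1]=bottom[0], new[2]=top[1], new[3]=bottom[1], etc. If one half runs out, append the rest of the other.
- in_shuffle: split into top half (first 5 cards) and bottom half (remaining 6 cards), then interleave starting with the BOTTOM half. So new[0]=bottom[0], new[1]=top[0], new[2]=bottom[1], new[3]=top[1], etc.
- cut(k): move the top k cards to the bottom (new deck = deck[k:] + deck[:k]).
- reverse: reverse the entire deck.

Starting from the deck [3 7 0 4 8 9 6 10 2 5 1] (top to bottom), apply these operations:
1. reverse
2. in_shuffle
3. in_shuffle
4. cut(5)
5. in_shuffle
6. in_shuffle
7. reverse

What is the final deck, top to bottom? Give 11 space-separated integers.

Answer: 10 9 4 7 1 2 6 8 0 3 5

Derivation:
After op 1 (reverse): [1 5 2 10 6 9 8 4 0 7 3]
After op 2 (in_shuffle): [9 1 8 5 4 2 0 10 7 6 3]
After op 3 (in_shuffle): [2 9 0 1 10 8 7 5 6 4 3]
After op 4 (cut(5)): [8 7 5 6 4 3 2 9 0 1 10]
After op 5 (in_shuffle): [3 8 2 7 9 5 0 6 1 4 10]
After op 6 (in_shuffle): [5 3 0 8 6 2 1 7 4 9 10]
After op 7 (reverse): [10 9 4 7 1 2 6 8 0 3 5]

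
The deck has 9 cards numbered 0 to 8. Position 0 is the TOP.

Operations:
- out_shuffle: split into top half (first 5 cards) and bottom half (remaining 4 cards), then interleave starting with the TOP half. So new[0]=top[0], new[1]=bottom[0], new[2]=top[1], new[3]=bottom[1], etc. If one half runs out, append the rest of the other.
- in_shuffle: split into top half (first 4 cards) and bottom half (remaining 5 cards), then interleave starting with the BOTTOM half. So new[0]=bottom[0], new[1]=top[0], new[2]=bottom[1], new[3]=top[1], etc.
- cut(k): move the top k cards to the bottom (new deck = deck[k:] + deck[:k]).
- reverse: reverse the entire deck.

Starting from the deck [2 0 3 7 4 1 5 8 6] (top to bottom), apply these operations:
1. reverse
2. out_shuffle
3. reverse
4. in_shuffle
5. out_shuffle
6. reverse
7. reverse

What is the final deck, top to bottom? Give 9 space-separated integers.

After op 1 (reverse): [6 8 5 1 4 7 3 0 2]
After op 2 (out_shuffle): [6 7 8 3 5 0 1 2 4]
After op 3 (reverse): [4 2 1 0 5 3 8 7 6]
After op 4 (in_shuffle): [5 4 3 2 8 1 7 0 6]
After op 5 (out_shuffle): [5 1 4 7 3 0 2 6 8]
After op 6 (reverse): [8 6 2 0 3 7 4 1 5]
After op 7 (reverse): [5 1 4 7 3 0 2 6 8]

Answer: 5 1 4 7 3 0 2 6 8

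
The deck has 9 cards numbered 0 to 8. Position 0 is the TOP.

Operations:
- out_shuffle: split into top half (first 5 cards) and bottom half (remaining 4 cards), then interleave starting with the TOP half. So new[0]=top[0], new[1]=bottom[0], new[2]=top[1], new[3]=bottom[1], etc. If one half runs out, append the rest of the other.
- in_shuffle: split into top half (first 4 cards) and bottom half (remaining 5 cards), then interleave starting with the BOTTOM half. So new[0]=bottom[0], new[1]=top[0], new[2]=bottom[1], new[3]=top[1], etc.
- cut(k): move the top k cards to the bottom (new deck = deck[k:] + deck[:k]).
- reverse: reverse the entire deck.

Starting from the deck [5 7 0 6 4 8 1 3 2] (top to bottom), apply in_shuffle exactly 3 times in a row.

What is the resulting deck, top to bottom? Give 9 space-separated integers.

After op 1 (in_shuffle): [4 5 8 7 1 0 3 6 2]
After op 2 (in_shuffle): [1 4 0 5 3 8 6 7 2]
After op 3 (in_shuffle): [3 1 8 4 6 0 7 5 2]

Answer: 3 1 8 4 6 0 7 5 2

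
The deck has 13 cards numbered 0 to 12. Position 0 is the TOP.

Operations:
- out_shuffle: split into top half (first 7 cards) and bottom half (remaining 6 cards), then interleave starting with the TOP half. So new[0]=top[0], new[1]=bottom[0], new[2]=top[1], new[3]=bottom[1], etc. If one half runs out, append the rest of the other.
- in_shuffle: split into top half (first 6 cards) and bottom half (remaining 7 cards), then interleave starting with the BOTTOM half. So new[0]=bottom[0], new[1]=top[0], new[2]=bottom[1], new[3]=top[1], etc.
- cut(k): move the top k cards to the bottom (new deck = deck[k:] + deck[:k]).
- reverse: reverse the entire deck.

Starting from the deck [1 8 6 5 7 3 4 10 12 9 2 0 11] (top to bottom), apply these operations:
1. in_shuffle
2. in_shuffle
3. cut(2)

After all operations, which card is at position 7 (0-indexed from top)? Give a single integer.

Answer: 12

Derivation:
After op 1 (in_shuffle): [4 1 10 8 12 6 9 5 2 7 0 3 11]
After op 2 (in_shuffle): [9 4 5 1 2 10 7 8 0 12 3 6 11]
After op 3 (cut(2)): [5 1 2 10 7 8 0 12 3 6 11 9 4]
Position 7: card 12.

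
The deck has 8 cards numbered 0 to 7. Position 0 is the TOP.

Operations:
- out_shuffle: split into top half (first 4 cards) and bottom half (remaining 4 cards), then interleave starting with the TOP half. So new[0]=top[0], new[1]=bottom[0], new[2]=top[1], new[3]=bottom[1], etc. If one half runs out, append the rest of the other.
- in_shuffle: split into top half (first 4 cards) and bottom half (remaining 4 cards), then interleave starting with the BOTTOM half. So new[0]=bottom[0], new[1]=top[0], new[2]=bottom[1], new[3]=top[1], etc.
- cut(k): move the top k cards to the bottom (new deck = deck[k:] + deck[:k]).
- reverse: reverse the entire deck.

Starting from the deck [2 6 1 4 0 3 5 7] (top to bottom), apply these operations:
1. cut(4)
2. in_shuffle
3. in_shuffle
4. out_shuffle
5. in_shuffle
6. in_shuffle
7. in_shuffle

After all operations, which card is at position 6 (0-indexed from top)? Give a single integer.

After op 1 (cut(4)): [0 3 5 7 2 6 1 4]
After op 2 (in_shuffle): [2 0 6 3 1 5 4 7]
After op 3 (in_shuffle): [1 2 5 0 4 6 7 3]
After op 4 (out_shuffle): [1 4 2 6 5 7 0 3]
After op 5 (in_shuffle): [5 1 7 4 0 2 3 6]
After op 6 (in_shuffle): [0 5 2 1 3 7 6 4]
After op 7 (in_shuffle): [3 0 7 5 6 2 4 1]
Position 6: card 4.

Answer: 4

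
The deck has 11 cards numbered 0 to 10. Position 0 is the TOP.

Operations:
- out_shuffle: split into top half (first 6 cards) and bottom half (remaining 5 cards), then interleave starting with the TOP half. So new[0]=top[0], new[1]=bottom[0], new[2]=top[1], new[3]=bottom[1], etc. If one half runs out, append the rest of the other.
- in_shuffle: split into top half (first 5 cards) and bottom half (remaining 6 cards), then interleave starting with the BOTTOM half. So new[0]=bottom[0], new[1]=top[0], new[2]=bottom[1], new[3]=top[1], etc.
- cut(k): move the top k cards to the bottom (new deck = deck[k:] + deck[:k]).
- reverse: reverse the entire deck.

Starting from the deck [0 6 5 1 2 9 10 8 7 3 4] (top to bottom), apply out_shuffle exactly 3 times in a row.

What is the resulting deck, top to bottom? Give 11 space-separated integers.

After op 1 (out_shuffle): [0 10 6 8 5 7 1 3 2 4 9]
After op 2 (out_shuffle): [0 1 10 3 6 2 8 4 5 9 7]
After op 3 (out_shuffle): [0 8 1 4 10 5 3 9 6 7 2]

Answer: 0 8 1 4 10 5 3 9 6 7 2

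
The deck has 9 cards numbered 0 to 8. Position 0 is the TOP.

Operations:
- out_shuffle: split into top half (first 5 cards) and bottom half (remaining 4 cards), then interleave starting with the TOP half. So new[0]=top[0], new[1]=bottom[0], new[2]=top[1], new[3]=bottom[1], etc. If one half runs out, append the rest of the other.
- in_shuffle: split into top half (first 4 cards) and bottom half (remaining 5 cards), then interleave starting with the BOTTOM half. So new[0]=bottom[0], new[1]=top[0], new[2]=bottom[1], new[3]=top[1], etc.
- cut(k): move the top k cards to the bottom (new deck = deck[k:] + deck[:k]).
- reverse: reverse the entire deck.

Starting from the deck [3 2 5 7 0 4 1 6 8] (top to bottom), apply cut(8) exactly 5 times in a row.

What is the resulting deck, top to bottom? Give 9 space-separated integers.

Answer: 0 4 1 6 8 3 2 5 7

Derivation:
After op 1 (cut(8)): [8 3 2 5 7 0 4 1 6]
After op 2 (cut(8)): [6 8 3 2 5 7 0 4 1]
After op 3 (cut(8)): [1 6 8 3 2 5 7 0 4]
After op 4 (cut(8)): [4 1 6 8 3 2 5 7 0]
After op 5 (cut(8)): [0 4 1 6 8 3 2 5 7]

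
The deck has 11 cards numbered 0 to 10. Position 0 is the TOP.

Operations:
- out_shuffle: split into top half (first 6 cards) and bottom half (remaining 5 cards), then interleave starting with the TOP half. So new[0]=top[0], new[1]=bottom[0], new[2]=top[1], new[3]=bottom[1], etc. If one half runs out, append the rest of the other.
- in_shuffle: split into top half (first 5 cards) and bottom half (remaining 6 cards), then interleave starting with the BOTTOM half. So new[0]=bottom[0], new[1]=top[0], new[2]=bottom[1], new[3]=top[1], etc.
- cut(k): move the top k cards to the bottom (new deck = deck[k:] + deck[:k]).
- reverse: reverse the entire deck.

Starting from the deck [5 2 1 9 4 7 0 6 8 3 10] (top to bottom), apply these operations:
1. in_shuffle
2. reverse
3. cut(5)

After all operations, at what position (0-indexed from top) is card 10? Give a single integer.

After op 1 (in_shuffle): [7 5 0 2 6 1 8 9 3 4 10]
After op 2 (reverse): [10 4 3 9 8 1 6 2 0 5 7]
After op 3 (cut(5)): [1 6 2 0 5 7 10 4 3 9 8]
Card 10 is at position 6.

Answer: 6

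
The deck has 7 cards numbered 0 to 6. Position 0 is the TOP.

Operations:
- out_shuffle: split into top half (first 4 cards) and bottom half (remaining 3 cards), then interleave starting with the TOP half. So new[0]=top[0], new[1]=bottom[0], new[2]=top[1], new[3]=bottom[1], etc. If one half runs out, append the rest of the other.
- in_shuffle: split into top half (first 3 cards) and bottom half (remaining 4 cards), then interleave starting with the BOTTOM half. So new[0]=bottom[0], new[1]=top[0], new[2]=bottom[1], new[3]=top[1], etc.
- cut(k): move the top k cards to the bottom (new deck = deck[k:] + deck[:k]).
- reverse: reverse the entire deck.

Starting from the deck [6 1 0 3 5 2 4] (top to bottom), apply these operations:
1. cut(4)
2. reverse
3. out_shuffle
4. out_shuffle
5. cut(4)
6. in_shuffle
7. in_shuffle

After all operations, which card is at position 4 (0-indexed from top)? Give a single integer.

After op 1 (cut(4)): [5 2 4 6 1 0 3]
After op 2 (reverse): [3 0 1 6 4 2 5]
After op 3 (out_shuffle): [3 4 0 2 1 5 6]
After op 4 (out_shuffle): [3 1 4 5 0 6 2]
After op 5 (cut(4)): [0 6 2 3 1 4 5]
After op 6 (in_shuffle): [3 0 1 6 4 2 5]
After op 7 (in_shuffle): [6 3 4 0 2 1 5]
Position 4: card 2.

Answer: 2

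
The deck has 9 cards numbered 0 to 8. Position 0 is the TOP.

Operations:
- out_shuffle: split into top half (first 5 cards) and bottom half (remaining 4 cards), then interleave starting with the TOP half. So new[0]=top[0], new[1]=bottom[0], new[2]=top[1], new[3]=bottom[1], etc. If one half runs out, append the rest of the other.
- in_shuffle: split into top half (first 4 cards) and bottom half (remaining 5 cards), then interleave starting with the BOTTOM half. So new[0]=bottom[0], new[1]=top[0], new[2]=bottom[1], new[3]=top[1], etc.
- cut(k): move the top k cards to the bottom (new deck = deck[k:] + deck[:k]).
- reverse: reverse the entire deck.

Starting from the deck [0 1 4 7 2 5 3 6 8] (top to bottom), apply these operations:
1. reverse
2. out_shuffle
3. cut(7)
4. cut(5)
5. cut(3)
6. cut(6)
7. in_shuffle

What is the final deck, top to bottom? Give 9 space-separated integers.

After op 1 (reverse): [8 6 3 5 2 7 4 1 0]
After op 2 (out_shuffle): [8 7 6 4 3 1 5 0 2]
After op 3 (cut(7)): [0 2 8 7 6 4 3 1 5]
After op 4 (cut(5)): [4 3 1 5 0 2 8 7 6]
After op 5 (cut(3)): [5 0 2 8 7 6 4 3 1]
After op 6 (cut(6)): [4 3 1 5 0 2 8 7 6]
After op 7 (in_shuffle): [0 4 2 3 8 1 7 5 6]

Answer: 0 4 2 3 8 1 7 5 6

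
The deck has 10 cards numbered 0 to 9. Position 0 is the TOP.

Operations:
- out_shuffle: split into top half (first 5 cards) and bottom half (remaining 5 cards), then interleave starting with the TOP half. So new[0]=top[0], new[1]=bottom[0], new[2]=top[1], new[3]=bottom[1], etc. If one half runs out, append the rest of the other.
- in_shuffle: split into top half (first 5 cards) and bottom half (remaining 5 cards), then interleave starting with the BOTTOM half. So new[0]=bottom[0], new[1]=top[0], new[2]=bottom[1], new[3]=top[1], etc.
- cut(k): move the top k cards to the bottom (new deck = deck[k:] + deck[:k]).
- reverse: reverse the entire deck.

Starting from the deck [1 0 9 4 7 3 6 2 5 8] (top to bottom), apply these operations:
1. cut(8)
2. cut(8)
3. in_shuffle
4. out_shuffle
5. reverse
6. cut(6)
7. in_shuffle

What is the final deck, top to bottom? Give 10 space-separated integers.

After op 1 (cut(8)): [5 8 1 0 9 4 7 3 6 2]
After op 2 (cut(8)): [6 2 5 8 1 0 9 4 7 3]
After op 3 (in_shuffle): [0 6 9 2 4 5 7 8 3 1]
After op 4 (out_shuffle): [0 5 6 7 9 8 2 3 4 1]
After op 5 (reverse): [1 4 3 2 8 9 7 6 5 0]
After op 6 (cut(6)): [7 6 5 0 1 4 3 2 8 9]
After op 7 (in_shuffle): [4 7 3 6 2 5 8 0 9 1]

Answer: 4 7 3 6 2 5 8 0 9 1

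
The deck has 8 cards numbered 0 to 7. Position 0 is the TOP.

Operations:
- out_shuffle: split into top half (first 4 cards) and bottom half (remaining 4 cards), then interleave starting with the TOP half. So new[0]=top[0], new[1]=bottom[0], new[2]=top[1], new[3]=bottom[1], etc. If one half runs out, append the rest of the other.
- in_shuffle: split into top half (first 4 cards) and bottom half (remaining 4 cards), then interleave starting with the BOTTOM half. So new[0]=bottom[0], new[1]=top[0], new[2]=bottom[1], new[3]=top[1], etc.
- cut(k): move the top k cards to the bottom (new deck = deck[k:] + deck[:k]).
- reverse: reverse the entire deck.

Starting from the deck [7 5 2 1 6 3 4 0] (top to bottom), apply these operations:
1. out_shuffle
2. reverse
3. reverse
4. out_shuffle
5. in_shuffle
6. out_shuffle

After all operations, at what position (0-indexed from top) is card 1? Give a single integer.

After op 1 (out_shuffle): [7 6 5 3 2 4 1 0]
After op 2 (reverse): [0 1 4 2 3 5 6 7]
After op 3 (reverse): [7 6 5 3 2 4 1 0]
After op 4 (out_shuffle): [7 2 6 4 5 1 3 0]
After op 5 (in_shuffle): [5 7 1 2 3 6 0 4]
After op 6 (out_shuffle): [5 3 7 6 1 0 2 4]
Card 1 is at position 4.

Answer: 4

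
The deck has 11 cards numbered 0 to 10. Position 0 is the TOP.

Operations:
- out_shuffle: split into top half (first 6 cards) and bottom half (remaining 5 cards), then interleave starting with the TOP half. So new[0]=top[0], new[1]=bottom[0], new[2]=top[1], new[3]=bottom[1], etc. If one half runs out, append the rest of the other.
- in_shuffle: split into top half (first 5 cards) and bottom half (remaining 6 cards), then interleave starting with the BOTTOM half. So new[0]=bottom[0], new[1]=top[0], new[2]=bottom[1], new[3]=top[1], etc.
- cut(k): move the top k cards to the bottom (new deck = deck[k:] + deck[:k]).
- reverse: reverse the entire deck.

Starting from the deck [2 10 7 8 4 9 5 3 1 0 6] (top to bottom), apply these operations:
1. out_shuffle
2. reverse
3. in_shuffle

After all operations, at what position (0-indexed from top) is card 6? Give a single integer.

After op 1 (out_shuffle): [2 5 10 3 7 1 8 0 4 6 9]
After op 2 (reverse): [9 6 4 0 8 1 7 3 10 5 2]
After op 3 (in_shuffle): [1 9 7 6 3 4 10 0 5 8 2]
Card 6 is at position 3.

Answer: 3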